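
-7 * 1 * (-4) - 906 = -878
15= 15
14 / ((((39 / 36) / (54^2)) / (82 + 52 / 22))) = 454616064 / 143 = 3179133.31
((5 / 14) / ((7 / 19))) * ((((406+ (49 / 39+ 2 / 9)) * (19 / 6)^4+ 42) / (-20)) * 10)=-590845110805 / 29719872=-19880.47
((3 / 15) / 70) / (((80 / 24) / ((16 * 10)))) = 24 / 175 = 0.14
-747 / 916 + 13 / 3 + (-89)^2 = 21776575 / 2748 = 7924.52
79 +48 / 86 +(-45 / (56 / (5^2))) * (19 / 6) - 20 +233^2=261436281 / 4816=54284.94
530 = 530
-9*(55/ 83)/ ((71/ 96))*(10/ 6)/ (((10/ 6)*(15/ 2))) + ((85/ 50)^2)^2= 428829253/ 58930000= 7.28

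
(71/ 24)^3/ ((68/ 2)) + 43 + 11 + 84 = 65220119/ 470016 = 138.76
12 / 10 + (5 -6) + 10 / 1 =51 / 5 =10.20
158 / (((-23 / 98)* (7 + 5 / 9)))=-89.10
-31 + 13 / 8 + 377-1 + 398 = 5957 / 8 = 744.62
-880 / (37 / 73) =-64240 / 37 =-1736.22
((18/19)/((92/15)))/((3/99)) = 4455/874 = 5.10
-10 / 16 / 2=-5 / 16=-0.31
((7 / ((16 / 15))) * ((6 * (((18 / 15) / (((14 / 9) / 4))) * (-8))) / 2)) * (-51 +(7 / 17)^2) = 7139340 / 289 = 24703.60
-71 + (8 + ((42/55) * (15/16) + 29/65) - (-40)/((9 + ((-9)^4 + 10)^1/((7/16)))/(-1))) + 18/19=-696193965213/11433027320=-60.89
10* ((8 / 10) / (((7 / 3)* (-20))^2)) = 9 / 2450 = 0.00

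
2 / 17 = 0.12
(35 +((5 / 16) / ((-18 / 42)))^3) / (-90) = -765569 / 1990656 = -0.38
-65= -65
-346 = -346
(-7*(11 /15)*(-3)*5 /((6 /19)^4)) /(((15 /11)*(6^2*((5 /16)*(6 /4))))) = 110381887 /328050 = 336.48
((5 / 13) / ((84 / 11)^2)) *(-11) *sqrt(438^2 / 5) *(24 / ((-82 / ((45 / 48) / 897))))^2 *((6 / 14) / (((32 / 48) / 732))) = -12002059575 *sqrt(5) / 42887184523456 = -0.00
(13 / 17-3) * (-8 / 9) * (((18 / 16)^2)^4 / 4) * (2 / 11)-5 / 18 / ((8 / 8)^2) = -0.05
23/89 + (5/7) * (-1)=-0.46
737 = 737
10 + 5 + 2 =17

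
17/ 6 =2.83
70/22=35/11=3.18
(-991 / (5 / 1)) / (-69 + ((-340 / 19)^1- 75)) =18829 / 15380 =1.22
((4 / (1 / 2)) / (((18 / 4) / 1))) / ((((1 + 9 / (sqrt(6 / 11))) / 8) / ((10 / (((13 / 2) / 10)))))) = -10240 / 6903 + 5120*sqrt(66) / 2301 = 16.59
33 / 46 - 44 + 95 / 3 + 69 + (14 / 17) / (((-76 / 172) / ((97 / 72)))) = 14675491 / 267444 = 54.87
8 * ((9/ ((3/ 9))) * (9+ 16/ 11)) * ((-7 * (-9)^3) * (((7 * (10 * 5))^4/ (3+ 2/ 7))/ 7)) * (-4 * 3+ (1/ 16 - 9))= -1731595009921875000/ 11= -157417728174715909.09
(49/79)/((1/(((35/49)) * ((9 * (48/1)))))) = 15120/79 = 191.39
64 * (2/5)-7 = 93/5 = 18.60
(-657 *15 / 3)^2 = 10791225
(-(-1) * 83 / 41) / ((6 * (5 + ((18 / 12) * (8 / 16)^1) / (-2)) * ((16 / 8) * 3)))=166 / 13653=0.01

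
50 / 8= 25 / 4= 6.25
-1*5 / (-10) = 1 / 2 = 0.50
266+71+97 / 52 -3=17465 / 52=335.87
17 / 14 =1.21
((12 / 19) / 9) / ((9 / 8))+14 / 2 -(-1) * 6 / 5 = 21193 / 2565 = 8.26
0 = 0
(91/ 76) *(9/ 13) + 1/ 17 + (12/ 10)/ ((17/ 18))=13943/ 6460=2.16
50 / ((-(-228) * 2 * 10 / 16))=10 / 57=0.18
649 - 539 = 110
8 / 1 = 8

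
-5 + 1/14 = -69/14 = -4.93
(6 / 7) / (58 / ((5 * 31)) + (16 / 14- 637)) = -310 / 229833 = -0.00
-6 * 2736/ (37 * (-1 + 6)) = -16416/ 185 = -88.74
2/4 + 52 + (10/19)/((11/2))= 52.60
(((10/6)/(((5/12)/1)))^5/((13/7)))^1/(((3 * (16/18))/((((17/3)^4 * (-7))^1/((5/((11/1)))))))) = -5762280832/1755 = -3283350.90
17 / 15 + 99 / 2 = 1519 / 30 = 50.63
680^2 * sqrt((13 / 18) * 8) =924800 * sqrt(13) / 3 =1111471.27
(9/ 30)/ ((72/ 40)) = 1/ 6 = 0.17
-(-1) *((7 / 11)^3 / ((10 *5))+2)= 2.01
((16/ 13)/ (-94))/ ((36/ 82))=-164/ 5499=-0.03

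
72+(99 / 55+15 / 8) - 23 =2107 / 40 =52.68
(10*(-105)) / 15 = -70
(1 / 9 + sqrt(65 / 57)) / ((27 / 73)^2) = 5329 / 6561 + 5329 * sqrt(3705) / 41553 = 8.62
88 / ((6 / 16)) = 704 / 3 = 234.67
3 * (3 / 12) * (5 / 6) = 5 / 8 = 0.62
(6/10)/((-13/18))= -0.83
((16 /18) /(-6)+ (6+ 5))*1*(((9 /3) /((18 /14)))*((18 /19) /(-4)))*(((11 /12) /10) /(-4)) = 22561 /164160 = 0.14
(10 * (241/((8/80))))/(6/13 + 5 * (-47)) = -313300/3049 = -102.76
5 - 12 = -7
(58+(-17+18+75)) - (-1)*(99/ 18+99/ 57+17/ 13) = 70417/ 494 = 142.54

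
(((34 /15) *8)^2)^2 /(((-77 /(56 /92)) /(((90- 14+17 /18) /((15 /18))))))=-3032392269824 /38424375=-78918.45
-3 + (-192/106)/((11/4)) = -2133/583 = -3.66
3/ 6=1/ 2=0.50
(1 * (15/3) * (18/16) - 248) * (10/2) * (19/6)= -184205/48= -3837.60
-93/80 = -1.16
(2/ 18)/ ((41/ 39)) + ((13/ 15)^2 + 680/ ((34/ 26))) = 4804904/ 9225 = 520.86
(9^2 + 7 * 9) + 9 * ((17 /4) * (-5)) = -47.25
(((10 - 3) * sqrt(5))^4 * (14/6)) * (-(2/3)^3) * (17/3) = -235159.67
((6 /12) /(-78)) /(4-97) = 1 /14508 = 0.00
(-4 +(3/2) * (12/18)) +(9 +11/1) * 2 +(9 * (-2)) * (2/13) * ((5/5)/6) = 475/13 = 36.54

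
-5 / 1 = -5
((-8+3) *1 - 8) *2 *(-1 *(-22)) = -572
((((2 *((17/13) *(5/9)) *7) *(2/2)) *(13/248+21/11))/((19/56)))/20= 4457383/1516086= 2.94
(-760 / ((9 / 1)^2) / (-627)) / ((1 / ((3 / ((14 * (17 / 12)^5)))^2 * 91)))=298120642560 / 155231530334573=0.00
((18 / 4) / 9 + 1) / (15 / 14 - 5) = -21 / 55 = -0.38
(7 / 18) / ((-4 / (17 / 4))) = -0.41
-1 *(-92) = 92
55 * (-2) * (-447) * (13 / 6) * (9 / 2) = 958815 / 2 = 479407.50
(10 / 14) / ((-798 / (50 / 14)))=-125 / 39102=-0.00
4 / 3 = 1.33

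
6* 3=18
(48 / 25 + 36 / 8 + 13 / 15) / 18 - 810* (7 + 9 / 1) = -34990907 / 2700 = -12959.60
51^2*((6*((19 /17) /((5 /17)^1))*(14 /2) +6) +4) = 2205648 /5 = 441129.60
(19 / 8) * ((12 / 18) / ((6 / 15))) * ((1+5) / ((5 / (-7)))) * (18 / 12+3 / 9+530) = -424403 / 24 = -17683.46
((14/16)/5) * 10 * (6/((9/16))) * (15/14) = 20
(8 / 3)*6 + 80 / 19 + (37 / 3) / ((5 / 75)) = 3899 / 19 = 205.21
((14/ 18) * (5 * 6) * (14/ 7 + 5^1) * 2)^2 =960400/ 9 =106711.11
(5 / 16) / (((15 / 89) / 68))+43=2029 / 12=169.08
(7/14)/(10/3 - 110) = -3/640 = -0.00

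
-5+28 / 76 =-88 / 19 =-4.63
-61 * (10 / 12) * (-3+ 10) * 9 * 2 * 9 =-57645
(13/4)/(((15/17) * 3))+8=1661/180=9.23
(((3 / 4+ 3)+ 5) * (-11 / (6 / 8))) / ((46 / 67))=-25795 / 138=-186.92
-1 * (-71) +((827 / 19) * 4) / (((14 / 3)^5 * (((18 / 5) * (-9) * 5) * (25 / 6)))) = 4534521157 / 63866600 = 71.00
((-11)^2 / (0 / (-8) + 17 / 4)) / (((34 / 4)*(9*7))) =968 / 18207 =0.05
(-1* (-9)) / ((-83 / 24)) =-2.60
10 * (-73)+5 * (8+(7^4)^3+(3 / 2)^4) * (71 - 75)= -1107302980045 / 4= -276825745011.25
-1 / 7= -0.14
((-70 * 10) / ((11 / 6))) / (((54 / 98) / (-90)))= 686000 / 11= 62363.64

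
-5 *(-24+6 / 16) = 945 / 8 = 118.12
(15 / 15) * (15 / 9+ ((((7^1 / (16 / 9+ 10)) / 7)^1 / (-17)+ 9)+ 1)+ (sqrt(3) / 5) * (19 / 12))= 19 * sqrt(3) / 60+ 63043 / 5406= 12.21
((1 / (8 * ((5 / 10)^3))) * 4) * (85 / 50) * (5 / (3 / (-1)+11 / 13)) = -221 / 14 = -15.79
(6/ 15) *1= 2/ 5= 0.40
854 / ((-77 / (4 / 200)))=-61 / 275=-0.22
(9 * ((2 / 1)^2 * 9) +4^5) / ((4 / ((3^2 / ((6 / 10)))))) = 5055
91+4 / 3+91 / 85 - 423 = -84047 / 255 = -329.60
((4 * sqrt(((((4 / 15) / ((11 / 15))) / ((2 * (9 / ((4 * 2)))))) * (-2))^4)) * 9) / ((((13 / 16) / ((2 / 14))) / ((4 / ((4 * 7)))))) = 0.09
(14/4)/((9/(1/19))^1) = 7/342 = 0.02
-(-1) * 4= 4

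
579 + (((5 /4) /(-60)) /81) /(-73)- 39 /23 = 577.30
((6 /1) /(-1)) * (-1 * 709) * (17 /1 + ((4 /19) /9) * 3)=1379714 /19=72616.53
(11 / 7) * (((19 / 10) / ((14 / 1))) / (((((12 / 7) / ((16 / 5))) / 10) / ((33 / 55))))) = 418 / 175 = 2.39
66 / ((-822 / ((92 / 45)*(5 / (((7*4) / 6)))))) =-506 / 2877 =-0.18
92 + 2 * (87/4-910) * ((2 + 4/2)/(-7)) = 7750/7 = 1107.14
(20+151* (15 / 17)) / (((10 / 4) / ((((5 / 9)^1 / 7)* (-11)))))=-57310 / 1071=-53.51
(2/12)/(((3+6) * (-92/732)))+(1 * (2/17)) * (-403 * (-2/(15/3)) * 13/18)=476803/35190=13.55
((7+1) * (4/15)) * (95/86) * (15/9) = 1520/387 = 3.93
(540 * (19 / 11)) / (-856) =-1.09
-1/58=-0.02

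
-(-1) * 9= 9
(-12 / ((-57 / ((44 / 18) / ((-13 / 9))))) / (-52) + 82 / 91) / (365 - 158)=20408 / 4652739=0.00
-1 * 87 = -87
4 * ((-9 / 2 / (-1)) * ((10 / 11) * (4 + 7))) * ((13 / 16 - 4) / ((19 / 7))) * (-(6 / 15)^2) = 3213 / 95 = 33.82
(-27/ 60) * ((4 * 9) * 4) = -324/ 5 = -64.80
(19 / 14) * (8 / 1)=76 / 7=10.86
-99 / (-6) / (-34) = -33 / 68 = -0.49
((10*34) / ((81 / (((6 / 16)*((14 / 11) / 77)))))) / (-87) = -85 / 284229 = -0.00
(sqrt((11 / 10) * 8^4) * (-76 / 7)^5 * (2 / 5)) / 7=-578650.10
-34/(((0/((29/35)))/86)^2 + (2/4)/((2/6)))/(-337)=0.07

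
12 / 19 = 0.63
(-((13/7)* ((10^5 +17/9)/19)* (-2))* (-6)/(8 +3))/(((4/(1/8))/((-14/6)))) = 11700221/15048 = 777.53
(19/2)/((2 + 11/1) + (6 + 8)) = 19/54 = 0.35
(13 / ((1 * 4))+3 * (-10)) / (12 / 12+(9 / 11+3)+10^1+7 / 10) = -5885 / 3414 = -1.72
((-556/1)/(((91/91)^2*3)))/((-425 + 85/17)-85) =556/1515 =0.37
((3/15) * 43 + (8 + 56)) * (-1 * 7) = -2541/5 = -508.20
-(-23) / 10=23 / 10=2.30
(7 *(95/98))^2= 9025/196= 46.05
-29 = -29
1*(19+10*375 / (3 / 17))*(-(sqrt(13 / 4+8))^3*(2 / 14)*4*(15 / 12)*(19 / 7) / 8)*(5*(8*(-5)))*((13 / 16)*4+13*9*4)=12854518340625*sqrt(5) / 1568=18331362772.74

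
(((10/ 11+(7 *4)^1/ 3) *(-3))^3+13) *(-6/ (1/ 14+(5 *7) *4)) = 3242162196/ 2610091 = 1242.16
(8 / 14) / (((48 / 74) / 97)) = 3589 / 42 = 85.45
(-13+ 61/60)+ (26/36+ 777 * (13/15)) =23837/36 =662.14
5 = 5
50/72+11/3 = 157/36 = 4.36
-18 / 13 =-1.38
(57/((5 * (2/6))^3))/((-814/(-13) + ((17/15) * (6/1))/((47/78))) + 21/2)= 0.15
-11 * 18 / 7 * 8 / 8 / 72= -11 / 28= -0.39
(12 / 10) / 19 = 6 / 95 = 0.06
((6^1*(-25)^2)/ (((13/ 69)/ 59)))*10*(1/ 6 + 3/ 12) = 63609375/ 13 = 4893028.85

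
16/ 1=16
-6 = -6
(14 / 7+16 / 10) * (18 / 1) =64.80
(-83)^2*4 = 27556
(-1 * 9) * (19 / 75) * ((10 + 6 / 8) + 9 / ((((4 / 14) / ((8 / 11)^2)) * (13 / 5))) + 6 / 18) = -6273211 / 157300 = -39.88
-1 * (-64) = 64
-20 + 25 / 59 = -1155 / 59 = -19.58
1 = 1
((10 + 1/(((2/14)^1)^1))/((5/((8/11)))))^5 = 46525874176/503284375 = 92.44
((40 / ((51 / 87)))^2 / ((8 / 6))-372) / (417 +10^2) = 81972 / 13583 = 6.03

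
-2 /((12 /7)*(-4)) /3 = 7 /72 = 0.10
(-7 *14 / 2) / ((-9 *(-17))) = -49 / 153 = -0.32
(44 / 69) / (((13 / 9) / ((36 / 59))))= 4752 / 17641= 0.27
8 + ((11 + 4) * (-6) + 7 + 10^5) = 99925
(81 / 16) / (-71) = -81 / 1136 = -0.07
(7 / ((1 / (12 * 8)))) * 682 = 458304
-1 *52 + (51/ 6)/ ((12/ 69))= -25/ 8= -3.12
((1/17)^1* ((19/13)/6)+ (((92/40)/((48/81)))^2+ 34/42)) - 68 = -2063803773/39603200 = -52.11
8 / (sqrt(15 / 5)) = 8*sqrt(3) / 3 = 4.62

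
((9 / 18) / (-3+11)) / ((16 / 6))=3 / 128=0.02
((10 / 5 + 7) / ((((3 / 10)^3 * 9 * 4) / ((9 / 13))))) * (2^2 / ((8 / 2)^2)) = 125 / 78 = 1.60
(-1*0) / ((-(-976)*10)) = 0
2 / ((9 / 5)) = 10 / 9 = 1.11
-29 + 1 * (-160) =-189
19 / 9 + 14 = 145 / 9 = 16.11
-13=-13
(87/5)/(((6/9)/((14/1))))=1827/5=365.40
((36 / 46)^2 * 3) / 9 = 108 / 529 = 0.20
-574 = -574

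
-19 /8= -2.38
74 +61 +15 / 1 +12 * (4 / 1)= 198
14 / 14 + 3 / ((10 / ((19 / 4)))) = 97 / 40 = 2.42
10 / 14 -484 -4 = -3411 / 7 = -487.29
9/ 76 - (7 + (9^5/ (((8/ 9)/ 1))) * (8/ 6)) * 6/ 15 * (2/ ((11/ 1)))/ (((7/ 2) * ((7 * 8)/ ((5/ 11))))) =-14.82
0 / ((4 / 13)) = 0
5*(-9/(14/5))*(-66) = 7425/7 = 1060.71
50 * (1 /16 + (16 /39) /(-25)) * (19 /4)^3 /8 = 4931621 /159744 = 30.87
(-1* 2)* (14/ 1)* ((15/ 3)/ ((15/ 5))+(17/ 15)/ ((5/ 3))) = -65.71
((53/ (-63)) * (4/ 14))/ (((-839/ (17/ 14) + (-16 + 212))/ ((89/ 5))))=0.01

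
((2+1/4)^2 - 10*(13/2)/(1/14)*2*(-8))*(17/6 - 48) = -63154111/96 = -657855.32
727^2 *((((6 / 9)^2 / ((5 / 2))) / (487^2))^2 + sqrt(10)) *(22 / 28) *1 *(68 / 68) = 186042208 / 797331482402175 + 5813819 *sqrt(10) / 14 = 1313207.85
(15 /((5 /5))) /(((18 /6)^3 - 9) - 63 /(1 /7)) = -5 /141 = -0.04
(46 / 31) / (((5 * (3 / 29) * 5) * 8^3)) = 667 / 595200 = 0.00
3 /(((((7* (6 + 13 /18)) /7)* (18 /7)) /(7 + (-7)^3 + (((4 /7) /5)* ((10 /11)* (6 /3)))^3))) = -460172976 /7891499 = -58.31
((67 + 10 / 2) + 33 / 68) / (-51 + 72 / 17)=-31 / 20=-1.55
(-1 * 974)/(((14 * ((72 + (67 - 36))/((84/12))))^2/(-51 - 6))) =27759/21218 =1.31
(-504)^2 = 254016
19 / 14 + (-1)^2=33 / 14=2.36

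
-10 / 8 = -5 / 4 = -1.25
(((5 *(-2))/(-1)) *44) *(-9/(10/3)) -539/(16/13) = -1625.94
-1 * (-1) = 1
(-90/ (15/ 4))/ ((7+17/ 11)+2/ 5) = -110/ 41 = -2.68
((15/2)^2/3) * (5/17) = 375/68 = 5.51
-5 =-5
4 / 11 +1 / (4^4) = 1035 / 2816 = 0.37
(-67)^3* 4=-1203052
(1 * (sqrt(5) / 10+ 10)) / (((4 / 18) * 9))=sqrt(5) / 20+ 5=5.11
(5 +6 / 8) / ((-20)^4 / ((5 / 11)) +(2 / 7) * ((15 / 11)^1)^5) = 25929211 / 1587324731000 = 0.00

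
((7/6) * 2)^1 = 7/3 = 2.33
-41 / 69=-0.59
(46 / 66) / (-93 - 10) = -23 / 3399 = -0.01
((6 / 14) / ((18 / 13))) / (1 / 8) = 52 / 21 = 2.48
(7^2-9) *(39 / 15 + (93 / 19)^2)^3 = 881312074381376 / 1176147025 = 749321.35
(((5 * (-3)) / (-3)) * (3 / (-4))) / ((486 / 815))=-4075 / 648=-6.29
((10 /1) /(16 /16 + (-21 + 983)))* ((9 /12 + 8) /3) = 175 /5778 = 0.03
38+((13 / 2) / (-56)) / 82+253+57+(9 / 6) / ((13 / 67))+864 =1219.73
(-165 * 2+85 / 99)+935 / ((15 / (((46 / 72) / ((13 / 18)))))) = -705277 / 2574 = -274.00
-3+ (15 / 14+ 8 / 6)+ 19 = 773 / 42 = 18.40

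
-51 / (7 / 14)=-102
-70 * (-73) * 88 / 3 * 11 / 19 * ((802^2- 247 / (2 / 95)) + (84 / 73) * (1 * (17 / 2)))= 1041203175320 / 19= 54800167122.11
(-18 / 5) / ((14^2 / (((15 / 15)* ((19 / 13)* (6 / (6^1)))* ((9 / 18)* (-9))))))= 0.12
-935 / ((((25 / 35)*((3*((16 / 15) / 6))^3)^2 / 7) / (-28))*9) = 81178453125 / 65536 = 1238684.89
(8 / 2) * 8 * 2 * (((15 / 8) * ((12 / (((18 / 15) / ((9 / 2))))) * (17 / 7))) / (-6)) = -15300 / 7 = -2185.71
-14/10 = -7/5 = -1.40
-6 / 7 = -0.86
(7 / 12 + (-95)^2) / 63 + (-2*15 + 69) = 137791 / 756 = 182.26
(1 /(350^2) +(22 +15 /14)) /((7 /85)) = 48046267 /171500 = 280.15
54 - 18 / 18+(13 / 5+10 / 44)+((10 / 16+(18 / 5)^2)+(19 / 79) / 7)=84488771 / 1216600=69.45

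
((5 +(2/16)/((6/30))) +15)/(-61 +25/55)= -605/1776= -0.34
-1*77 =-77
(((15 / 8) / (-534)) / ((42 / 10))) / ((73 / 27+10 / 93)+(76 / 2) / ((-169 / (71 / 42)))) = -1178775 / 3427892672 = -0.00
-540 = -540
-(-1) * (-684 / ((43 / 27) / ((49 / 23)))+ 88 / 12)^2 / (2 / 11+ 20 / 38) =1163414.42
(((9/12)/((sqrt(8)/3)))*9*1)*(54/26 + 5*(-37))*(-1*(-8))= -96309*sqrt(2)/13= -10477.04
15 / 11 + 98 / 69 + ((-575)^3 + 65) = -144292964177 / 759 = -190109307.22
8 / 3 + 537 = 1619 / 3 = 539.67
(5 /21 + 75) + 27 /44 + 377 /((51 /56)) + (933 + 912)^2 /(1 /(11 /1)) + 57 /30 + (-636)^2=37849262.71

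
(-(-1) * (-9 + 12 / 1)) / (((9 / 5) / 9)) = 15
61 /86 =0.71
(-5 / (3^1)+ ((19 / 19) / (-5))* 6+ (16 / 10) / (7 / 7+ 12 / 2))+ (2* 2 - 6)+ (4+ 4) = 353 / 105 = 3.36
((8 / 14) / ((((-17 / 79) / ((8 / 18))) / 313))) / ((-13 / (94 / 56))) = 4648676 / 97461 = 47.70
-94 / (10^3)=-47 / 500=-0.09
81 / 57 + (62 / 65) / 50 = 44464 / 30875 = 1.44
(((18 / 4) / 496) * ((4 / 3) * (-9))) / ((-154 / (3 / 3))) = 27 / 38192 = 0.00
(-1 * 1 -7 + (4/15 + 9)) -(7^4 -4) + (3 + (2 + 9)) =-35726/15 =-2381.73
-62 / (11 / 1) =-62 / 11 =-5.64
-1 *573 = -573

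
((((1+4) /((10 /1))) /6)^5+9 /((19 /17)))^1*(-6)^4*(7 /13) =266499205 /47424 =5619.50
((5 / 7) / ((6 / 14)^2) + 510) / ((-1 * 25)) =-185 / 9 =-20.56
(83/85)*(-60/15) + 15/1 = 943/85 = 11.09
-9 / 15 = -3 / 5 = -0.60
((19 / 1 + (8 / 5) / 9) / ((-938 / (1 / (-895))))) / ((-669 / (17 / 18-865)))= 13422239 / 454922073900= 0.00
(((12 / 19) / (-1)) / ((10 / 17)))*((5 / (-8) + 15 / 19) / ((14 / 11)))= -2805 / 20216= -0.14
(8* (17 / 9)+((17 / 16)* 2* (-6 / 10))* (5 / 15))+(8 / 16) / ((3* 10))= 5293 / 360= 14.70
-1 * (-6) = 6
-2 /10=-1 /5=-0.20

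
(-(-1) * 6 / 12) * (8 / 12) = 1 / 3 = 0.33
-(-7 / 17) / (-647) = -7 / 10999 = -0.00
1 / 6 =0.17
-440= -440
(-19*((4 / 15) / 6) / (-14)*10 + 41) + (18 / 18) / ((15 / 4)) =13189 / 315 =41.87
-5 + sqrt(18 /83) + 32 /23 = -83 /23 + 3 * sqrt(166) /83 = -3.14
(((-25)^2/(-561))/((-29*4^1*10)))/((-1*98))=-125/12754896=-0.00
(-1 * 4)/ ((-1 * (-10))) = -2/ 5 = -0.40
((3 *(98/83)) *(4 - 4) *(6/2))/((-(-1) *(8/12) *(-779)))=0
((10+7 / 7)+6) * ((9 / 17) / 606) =3 / 202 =0.01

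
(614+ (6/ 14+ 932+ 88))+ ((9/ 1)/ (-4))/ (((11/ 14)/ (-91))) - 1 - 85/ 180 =5248913/ 2772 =1893.55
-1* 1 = -1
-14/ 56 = -1/ 4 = -0.25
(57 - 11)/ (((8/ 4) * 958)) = 23/ 958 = 0.02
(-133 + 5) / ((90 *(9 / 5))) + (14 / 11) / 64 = -21961 / 28512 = -0.77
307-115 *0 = 307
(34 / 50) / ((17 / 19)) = 0.76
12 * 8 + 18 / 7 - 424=-2278 / 7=-325.43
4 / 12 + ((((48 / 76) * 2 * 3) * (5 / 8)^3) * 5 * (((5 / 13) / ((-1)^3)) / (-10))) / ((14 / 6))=271937 / 663936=0.41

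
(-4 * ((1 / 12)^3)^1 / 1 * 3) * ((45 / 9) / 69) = -5 / 9936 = -0.00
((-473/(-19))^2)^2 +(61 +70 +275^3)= 2760341284367/130321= 21181093.49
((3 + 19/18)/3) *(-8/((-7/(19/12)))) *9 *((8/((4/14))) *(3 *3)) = 5548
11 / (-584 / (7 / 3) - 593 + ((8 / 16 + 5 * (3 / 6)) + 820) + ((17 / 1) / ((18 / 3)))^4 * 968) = 0.00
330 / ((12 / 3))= 165 / 2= 82.50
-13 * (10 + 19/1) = -377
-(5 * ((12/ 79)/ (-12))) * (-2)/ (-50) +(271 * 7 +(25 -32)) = 1890.00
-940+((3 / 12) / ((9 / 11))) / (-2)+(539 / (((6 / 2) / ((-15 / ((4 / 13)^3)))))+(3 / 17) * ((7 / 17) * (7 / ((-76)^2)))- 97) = -93551.45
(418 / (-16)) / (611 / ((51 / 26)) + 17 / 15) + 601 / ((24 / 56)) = 894287593 / 637752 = 1402.25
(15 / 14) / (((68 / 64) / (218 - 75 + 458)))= 72120 / 119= 606.05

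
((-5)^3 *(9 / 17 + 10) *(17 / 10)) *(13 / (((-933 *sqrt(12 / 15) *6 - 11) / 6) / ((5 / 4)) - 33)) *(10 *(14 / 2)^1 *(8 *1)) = -631605975000 / 500065219 + 5471149320000 *sqrt(5) / 500065219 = 23201.49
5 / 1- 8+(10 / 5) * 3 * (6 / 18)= -1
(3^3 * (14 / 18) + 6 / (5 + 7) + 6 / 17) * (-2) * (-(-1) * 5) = -3715 / 17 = -218.53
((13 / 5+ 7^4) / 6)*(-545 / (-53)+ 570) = 12320453 / 53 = 232461.38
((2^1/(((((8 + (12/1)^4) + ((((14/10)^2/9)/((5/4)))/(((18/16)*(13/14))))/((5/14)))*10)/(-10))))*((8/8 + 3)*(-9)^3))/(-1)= -479773125/1706556541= -0.28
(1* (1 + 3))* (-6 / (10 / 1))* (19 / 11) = -228 / 55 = -4.15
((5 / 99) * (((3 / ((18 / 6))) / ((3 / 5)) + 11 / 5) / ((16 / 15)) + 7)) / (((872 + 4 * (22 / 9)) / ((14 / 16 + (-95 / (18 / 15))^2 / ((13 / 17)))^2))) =25015773164823425 / 611837411328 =40886.31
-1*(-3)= 3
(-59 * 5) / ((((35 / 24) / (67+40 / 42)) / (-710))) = 478216240 / 49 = 9759515.10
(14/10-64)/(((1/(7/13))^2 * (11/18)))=-29.70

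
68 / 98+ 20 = 20.69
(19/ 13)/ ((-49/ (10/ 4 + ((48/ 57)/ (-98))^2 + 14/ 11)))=-0.11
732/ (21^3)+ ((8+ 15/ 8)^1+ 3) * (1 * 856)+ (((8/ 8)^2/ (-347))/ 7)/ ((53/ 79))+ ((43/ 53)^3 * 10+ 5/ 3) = 1758708405617383/ 159475404753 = 11028.09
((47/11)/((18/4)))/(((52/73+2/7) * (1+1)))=24017/50490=0.48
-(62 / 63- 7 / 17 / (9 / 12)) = -0.44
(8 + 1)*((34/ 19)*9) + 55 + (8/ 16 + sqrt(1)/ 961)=7319975/ 36518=200.45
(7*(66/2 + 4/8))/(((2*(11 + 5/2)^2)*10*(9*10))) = 469/656100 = 0.00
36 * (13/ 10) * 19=4446/ 5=889.20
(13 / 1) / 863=13 / 863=0.02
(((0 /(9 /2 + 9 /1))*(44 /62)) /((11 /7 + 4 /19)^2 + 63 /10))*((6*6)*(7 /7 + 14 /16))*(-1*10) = 0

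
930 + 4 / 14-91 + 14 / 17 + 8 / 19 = 1900439 / 2261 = 840.53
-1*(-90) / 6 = 15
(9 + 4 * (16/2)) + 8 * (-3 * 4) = -55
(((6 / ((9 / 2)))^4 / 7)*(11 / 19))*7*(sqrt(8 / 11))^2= 2048 / 1539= 1.33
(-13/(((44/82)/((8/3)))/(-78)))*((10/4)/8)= 1574.77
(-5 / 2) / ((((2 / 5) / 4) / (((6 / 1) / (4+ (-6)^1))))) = 75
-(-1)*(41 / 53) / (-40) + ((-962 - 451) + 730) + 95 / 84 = -30357671 / 44520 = -681.89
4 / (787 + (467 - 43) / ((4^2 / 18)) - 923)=0.01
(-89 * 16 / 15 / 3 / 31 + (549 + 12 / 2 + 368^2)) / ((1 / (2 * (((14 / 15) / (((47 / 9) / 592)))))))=3144289521856 / 109275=28774097.66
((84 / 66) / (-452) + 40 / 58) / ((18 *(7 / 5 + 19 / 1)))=0.00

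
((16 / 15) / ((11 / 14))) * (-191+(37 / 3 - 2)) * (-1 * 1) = 245.27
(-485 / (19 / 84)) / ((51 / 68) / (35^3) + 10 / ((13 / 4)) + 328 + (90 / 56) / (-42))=-181659660000 / 28045927607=-6.48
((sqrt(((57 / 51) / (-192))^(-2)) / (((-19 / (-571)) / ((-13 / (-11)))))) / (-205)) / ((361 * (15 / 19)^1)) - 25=-1941456849 / 77335225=-25.10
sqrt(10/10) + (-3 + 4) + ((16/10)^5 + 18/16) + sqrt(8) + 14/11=2*sqrt(2) + 4092959/275000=17.71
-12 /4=-3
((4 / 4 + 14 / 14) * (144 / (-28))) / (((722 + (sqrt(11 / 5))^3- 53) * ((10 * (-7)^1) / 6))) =1806300 / 1370622953- 1188 * sqrt(55) / 1370622953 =0.00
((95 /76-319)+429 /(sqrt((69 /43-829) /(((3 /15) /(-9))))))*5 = -6355 /4+143*sqrt(7649270) /35578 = -1577.63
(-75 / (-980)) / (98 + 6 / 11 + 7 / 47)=1551 / 2000180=0.00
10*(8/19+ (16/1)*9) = 27440/19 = 1444.21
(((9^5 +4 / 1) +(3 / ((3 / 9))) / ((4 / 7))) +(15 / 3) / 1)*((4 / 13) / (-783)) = -23.21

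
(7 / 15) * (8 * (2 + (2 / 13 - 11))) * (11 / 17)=-14168 / 663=-21.37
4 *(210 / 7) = 120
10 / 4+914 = 1833 / 2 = 916.50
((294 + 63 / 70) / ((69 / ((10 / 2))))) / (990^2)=983 / 45084600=0.00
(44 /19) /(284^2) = 11 /383116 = 0.00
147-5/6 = 877/6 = 146.17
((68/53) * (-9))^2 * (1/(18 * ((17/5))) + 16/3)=2003688/2809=713.31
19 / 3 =6.33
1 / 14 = 0.07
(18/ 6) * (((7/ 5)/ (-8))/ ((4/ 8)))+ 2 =19/ 20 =0.95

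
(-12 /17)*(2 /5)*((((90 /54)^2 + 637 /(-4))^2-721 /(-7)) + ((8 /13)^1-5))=-6940.85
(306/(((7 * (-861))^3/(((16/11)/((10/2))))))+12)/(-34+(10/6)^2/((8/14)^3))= -3082522314792192/4909648171975855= -0.63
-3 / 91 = -0.03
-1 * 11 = -11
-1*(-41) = 41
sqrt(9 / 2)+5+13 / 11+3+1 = 3 * sqrt(2) / 2+112 / 11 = 12.30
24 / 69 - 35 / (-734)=6677 / 16882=0.40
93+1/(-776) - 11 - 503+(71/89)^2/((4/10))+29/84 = -54093171791/129080616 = -419.07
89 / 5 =17.80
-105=-105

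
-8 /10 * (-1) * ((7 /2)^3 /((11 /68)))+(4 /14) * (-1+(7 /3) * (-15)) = 77674 /385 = 201.75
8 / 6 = 4 / 3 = 1.33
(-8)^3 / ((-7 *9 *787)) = 0.01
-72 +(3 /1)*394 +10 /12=6665 /6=1110.83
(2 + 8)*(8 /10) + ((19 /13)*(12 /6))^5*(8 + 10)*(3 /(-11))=-4246025288 /4084223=-1039.62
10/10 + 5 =6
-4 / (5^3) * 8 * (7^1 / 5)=-224 / 625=-0.36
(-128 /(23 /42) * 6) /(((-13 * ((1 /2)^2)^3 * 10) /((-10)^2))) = 20643840 /299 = 69042.94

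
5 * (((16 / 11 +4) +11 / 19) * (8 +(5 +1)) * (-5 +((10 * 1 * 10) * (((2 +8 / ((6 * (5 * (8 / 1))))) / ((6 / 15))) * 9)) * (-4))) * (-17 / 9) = 27468299950 / 1881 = 14603030.28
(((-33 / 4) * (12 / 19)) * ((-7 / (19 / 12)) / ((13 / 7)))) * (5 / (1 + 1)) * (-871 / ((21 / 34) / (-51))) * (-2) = -1610227080 / 361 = -4460462.83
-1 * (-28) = 28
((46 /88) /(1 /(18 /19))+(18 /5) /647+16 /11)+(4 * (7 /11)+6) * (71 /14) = 428725753 /9465610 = 45.29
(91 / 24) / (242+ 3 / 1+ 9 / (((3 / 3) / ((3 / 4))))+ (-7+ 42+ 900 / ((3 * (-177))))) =5369 / 403638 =0.01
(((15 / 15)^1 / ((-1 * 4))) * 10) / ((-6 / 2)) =0.83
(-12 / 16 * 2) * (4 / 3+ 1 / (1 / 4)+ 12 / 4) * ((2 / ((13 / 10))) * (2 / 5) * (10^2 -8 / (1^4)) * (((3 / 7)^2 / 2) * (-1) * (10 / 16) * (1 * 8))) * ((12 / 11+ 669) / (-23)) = -729000 / 77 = -9467.53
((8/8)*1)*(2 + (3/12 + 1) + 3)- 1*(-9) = 61/4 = 15.25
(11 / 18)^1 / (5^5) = 11 / 56250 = 0.00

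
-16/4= -4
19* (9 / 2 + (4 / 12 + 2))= 779 / 6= 129.83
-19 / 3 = -6.33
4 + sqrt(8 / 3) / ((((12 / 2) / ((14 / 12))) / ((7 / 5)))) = 49*sqrt(6) / 270 + 4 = 4.44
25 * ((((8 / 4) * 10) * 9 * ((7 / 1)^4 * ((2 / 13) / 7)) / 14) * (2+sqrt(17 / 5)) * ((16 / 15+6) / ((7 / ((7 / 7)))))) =44520 * sqrt(85) / 13+445200 / 13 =65819.55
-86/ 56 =-43/ 28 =-1.54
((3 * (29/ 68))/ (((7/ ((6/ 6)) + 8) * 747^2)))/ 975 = 0.00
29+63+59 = 151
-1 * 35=-35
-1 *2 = -2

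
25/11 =2.27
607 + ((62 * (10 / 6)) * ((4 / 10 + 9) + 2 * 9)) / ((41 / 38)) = 397433 / 123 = 3231.16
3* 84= 252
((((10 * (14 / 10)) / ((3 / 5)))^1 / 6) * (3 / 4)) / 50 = 7 / 120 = 0.06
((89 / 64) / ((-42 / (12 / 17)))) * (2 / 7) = -89 / 13328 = -0.01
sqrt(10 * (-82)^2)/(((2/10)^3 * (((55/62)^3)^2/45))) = 41918573860992 * sqrt(10)/44289025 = 2993025.24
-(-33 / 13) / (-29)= -33 / 377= -0.09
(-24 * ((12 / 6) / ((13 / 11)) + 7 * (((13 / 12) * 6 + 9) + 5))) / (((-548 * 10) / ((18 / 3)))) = 3.82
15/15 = 1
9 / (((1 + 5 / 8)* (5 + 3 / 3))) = 12 / 13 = 0.92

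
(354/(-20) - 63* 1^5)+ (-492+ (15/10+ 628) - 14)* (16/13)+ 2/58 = 20687/290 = 71.33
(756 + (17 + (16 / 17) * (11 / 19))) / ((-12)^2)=83285 / 15504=5.37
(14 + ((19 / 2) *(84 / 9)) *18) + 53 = 1663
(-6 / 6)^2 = 1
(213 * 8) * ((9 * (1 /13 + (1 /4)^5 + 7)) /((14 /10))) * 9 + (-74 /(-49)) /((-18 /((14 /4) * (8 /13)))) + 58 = 5627525569 /8064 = 697857.83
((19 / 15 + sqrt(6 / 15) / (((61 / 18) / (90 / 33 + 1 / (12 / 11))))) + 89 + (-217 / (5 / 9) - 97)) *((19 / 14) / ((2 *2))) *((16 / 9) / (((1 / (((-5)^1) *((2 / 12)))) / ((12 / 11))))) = 452960 / 2079 - 18278 *sqrt(10) / 155001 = 217.50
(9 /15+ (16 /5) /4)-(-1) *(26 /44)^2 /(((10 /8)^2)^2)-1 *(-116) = 8889191 /75625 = 117.54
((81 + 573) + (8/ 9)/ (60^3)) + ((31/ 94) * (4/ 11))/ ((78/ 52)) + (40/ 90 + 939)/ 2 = 141184391017/ 125631000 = 1123.80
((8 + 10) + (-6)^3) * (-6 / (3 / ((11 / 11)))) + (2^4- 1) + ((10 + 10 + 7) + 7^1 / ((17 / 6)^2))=126834 / 289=438.87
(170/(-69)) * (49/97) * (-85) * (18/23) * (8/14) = 47.31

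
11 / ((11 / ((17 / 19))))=17 / 19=0.89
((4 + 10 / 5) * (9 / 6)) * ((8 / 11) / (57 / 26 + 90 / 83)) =51792 / 25927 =2.00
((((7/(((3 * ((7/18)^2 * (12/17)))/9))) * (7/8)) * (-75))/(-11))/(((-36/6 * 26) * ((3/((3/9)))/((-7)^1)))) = 26775/4576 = 5.85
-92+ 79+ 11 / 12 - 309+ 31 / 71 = -273191 / 852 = -320.65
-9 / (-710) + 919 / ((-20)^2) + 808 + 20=23580809 / 28400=830.31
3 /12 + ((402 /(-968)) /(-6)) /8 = 2003 /7744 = 0.26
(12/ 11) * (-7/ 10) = -42/ 55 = -0.76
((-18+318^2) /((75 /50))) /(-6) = -11234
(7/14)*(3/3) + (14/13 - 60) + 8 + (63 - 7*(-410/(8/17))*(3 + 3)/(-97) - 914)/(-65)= -198778/6305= -31.53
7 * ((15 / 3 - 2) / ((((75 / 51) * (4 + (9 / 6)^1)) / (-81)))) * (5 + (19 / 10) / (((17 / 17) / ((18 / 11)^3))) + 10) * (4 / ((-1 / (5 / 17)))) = 2112356232 / 366025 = 5771.07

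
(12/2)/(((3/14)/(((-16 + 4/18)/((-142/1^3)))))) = 28/9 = 3.11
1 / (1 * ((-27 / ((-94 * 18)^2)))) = -106032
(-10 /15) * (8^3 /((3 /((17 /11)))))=-17408 /99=-175.84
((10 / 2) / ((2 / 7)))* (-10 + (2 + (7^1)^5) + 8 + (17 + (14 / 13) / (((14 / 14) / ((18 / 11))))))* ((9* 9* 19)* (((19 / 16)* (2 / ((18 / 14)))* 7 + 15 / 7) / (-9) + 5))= 861910418085 / 572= 1506836395.25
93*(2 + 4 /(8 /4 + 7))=682 /3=227.33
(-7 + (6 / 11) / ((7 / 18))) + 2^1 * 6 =493 / 77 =6.40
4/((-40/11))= -11/10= -1.10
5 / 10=1 / 2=0.50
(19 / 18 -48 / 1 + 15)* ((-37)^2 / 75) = -31487 / 54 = -583.09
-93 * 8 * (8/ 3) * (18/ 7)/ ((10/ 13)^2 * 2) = -754416/ 175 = -4310.95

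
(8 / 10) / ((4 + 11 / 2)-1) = 8 / 85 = 0.09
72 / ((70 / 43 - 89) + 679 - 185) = 3096 / 17485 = 0.18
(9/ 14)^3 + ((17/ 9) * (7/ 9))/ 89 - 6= -113107079/ 19781496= -5.72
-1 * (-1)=1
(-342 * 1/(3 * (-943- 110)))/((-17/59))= -2242/5967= -0.38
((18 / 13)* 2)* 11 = 396 / 13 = 30.46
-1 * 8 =-8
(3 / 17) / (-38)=-3 / 646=-0.00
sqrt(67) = 8.19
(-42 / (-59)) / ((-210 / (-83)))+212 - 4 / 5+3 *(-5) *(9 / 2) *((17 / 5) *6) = -343828 / 295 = -1165.52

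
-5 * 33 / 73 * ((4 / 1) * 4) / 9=-4.02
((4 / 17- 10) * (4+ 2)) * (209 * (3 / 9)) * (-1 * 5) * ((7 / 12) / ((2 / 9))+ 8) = 433675 / 2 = 216837.50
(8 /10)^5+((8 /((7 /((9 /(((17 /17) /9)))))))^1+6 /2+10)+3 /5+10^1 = 2548418 /21875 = 116.50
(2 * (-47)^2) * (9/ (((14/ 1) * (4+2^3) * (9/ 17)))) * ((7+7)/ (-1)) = -37553/ 6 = -6258.83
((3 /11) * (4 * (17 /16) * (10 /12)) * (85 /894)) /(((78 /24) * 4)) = 7225 /1022736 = 0.01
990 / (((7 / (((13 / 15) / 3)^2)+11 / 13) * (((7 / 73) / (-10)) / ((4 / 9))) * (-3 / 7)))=27141400 / 21477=1263.74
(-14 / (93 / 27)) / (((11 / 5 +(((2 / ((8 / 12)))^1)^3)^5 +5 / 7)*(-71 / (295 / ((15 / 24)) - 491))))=-27930 / 368456091749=-0.00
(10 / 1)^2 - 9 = 91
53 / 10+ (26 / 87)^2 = 407917 / 75690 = 5.39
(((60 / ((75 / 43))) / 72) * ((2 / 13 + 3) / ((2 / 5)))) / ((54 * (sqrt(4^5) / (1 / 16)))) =1763 / 12939264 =0.00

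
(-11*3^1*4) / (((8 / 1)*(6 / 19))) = -209 / 4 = -52.25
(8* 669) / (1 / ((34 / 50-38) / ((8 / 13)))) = -8114301 / 25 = -324572.04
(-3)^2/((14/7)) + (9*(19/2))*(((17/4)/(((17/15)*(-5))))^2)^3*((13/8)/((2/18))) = 14880015/65536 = 227.05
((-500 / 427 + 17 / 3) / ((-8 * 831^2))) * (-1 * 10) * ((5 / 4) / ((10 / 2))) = 28795 / 14153738256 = 0.00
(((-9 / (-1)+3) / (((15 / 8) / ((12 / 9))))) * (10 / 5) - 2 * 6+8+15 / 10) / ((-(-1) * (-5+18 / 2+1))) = 437 / 150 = 2.91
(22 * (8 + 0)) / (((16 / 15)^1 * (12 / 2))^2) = 275 / 64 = 4.30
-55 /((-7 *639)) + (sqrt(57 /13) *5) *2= 20.95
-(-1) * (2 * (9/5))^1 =18/5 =3.60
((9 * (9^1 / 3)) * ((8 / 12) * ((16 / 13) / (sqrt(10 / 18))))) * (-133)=-114912 * sqrt(5) / 65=-3953.09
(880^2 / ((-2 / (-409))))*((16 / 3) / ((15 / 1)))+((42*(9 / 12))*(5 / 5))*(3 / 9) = 1013534909 / 18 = 56307494.94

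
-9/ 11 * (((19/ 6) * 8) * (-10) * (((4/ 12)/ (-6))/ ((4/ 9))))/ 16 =-285/ 176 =-1.62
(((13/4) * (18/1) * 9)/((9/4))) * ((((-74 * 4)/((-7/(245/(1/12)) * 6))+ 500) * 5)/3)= 8275800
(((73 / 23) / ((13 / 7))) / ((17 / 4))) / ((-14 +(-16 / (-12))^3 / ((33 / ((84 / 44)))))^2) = 779150097 / 372363170725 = 0.00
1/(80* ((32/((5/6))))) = 1/3072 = 0.00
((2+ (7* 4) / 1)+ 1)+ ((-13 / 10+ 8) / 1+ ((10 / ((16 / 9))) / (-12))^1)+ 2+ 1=40.23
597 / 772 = 0.77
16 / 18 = 8 / 9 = 0.89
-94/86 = -47/43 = -1.09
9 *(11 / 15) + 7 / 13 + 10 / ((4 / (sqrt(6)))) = 5 *sqrt(6) / 2 + 464 / 65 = 13.26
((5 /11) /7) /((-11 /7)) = -5 /121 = -0.04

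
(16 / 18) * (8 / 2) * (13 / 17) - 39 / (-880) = 2.76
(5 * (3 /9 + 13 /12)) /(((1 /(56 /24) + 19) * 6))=35 /576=0.06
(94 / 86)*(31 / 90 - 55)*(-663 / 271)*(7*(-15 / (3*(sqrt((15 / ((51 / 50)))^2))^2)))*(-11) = 1136987060209 / 4369875000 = 260.19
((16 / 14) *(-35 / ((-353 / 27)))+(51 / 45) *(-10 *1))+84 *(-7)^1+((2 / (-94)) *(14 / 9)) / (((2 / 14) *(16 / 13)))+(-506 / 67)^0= -711310421 / 1194552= -595.46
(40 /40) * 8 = 8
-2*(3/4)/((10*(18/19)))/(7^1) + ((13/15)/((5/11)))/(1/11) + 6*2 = 46131/1400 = 32.95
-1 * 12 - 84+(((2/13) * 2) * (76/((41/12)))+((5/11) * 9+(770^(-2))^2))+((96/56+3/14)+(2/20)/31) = -482864569800365477/5808336964430000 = -83.13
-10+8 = -2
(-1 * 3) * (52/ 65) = -12/ 5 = -2.40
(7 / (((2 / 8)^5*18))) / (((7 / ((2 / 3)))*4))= 256 / 27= 9.48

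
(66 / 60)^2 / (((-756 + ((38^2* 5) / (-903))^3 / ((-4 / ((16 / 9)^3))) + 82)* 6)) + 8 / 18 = 1735150447427039 / 3864233100740400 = 0.45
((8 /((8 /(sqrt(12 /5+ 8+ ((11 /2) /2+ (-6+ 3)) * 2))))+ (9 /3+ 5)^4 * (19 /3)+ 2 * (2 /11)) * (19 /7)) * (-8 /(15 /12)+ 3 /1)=-276512548 /1155 - 969 * sqrt(110) /350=-239433.84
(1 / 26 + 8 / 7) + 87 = 16049 / 182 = 88.18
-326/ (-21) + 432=9398/ 21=447.52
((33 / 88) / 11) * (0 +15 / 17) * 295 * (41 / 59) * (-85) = -46125 / 88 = -524.15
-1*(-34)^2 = -1156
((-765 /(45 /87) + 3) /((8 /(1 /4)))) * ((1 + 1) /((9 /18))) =-369 /2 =-184.50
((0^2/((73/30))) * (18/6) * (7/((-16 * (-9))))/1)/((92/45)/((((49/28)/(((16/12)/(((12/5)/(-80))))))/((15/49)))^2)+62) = 0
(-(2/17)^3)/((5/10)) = -16/4913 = -0.00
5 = 5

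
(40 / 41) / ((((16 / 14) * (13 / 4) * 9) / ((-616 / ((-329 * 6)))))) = 6160 / 676377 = 0.01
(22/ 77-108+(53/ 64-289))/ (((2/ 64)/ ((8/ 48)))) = -59119/ 28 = -2111.39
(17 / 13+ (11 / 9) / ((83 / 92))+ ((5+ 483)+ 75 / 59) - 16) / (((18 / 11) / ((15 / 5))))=872.54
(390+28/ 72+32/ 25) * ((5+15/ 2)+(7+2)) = 7578793/ 900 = 8420.88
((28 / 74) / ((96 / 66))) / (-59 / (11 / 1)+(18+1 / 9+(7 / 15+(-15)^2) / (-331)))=12616065 / 585193184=0.02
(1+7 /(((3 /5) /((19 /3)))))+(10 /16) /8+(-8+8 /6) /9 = 128263 /1728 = 74.23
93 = 93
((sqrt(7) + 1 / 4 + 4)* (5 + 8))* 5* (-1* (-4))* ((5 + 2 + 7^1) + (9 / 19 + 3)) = 86320* sqrt(7) / 19 + 366860 / 19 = 31328.49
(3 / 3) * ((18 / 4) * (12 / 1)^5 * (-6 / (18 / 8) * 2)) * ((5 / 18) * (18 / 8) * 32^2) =-3822059520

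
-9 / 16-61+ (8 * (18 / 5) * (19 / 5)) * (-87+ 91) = 376.20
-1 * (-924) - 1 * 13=911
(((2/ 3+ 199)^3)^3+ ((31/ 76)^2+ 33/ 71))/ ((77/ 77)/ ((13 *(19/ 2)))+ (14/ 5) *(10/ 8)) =52926148023035306926304952792433/ 368122016088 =143773384122679718029.98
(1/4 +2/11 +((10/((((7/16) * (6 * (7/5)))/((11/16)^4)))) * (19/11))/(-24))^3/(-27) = -234728604650664953395757/108444465591497943536369664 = -0.00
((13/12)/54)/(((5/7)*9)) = 91/29160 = 0.00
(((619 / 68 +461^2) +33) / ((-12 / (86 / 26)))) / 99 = -207178171 / 350064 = -591.83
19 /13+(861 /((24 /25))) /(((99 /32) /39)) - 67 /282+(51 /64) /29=11307.31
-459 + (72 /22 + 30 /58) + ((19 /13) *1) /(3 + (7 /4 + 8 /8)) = -43394144 /95381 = -454.96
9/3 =3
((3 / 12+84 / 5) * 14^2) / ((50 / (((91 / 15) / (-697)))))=-0.58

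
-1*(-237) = 237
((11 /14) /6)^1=11 /84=0.13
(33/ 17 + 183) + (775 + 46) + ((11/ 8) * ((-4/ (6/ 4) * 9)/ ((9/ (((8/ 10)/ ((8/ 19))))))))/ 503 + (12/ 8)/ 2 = 516485869/ 513060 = 1006.68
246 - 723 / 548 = 134085 / 548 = 244.68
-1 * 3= -3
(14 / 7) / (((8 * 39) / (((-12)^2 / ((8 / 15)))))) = 1.73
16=16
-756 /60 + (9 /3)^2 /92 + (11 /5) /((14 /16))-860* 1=-2801361 /3220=-869.99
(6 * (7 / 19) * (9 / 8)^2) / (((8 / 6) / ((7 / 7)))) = 5103 / 2432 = 2.10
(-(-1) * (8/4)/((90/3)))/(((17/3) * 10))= 0.00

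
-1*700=-700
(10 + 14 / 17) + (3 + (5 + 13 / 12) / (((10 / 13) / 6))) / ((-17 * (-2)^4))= 10.64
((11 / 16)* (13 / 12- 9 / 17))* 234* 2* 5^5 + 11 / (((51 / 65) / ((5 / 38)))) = 8634994225 / 15504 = 556952.67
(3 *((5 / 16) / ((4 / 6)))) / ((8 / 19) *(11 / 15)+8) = 12825 / 75776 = 0.17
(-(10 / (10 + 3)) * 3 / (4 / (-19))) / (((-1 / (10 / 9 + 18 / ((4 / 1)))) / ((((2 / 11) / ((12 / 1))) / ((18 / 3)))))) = -9595 / 61776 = -0.16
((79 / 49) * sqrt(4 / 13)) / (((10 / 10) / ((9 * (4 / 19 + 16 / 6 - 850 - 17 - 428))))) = -34910574 * sqrt(13) / 12103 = -10400.05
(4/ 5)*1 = 4/ 5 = 0.80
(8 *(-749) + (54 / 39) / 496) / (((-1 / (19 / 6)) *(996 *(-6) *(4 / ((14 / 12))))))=-2569320467 / 2774393856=-0.93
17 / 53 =0.32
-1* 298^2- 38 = -88842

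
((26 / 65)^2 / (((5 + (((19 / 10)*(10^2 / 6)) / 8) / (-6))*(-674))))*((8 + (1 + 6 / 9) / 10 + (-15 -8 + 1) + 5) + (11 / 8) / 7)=17412 / 36859375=0.00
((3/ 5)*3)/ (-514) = -9/ 2570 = -0.00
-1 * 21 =-21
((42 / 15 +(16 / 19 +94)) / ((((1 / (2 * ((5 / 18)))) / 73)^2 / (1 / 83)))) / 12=20596585 / 127737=161.24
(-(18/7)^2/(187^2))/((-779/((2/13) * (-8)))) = -5184/17352422087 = -0.00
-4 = -4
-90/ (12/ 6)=-45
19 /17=1.12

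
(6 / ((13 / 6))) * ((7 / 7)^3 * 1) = 36 / 13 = 2.77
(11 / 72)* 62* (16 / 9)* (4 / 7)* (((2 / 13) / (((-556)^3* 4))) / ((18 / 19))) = -6479 / 2850580461456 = -0.00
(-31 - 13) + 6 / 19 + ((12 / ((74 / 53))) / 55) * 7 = -1646756 / 38665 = -42.59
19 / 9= 2.11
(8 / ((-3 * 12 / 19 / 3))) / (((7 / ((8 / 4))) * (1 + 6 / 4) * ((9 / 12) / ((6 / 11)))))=-1216 / 1155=-1.05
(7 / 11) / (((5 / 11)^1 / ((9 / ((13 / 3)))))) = 189 / 65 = 2.91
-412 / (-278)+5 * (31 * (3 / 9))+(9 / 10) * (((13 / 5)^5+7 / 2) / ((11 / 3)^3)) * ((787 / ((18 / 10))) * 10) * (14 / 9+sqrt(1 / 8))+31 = 16244031789 * sqrt(2) / 6655000+5297671470649 / 346891875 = 18723.74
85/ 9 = 9.44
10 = 10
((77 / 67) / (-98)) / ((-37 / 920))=5060 / 17353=0.29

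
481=481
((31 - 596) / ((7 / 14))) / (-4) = 565 / 2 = 282.50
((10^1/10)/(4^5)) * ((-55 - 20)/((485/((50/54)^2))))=-3125/24136704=-0.00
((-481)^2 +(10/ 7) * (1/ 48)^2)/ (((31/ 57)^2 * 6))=673515934349/ 5166336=130366.27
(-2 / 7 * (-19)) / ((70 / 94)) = 1786 / 245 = 7.29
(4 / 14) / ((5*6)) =1 / 105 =0.01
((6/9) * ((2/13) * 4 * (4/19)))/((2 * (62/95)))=80/1209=0.07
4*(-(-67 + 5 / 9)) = 2392 / 9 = 265.78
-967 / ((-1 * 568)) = 967 / 568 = 1.70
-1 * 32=-32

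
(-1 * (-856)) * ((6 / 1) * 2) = 10272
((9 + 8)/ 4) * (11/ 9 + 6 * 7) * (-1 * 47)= -310811/ 36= -8633.64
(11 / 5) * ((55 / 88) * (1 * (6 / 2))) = 33 / 8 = 4.12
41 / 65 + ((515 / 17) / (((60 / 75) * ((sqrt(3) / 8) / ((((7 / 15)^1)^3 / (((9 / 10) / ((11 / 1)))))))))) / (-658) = 41 / 65 - 111034 * sqrt(3) / 582471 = 0.30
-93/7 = -13.29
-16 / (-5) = 16 / 5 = 3.20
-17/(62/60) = -510/31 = -16.45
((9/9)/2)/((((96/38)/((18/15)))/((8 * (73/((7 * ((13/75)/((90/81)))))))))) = 34675/273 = 127.01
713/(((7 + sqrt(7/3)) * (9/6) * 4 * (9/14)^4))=3423826/32805 -489118 * sqrt(21)/98415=81.59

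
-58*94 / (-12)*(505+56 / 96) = 8269321 / 36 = 229703.36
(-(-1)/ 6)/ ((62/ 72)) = 6/ 31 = 0.19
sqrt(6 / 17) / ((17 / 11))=11 * sqrt(102) / 289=0.38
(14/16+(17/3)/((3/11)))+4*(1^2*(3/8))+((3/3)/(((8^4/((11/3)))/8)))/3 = 106699/4608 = 23.16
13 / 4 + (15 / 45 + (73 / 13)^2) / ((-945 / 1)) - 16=-12.78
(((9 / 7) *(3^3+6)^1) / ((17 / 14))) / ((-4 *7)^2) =297 / 6664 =0.04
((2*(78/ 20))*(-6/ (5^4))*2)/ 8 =-117/ 6250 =-0.02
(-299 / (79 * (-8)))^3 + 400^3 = 16155901978730899 / 252435968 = 64000000.11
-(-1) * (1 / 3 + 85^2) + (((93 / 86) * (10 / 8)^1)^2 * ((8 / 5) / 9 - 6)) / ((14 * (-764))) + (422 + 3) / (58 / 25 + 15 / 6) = 3346357666810013 / 457558450944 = 7313.51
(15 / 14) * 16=120 / 7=17.14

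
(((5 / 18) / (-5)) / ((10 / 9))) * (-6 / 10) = 3 / 100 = 0.03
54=54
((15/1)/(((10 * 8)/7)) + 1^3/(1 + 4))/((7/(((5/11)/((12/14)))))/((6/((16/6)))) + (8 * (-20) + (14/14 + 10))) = -363/34352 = -0.01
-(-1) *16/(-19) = -16/19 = -0.84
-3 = -3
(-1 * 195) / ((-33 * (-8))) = -65 / 88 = -0.74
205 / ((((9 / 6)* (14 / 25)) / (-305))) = -1563125 / 21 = -74434.52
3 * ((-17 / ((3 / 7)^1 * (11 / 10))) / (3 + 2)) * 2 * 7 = -3332 / 11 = -302.91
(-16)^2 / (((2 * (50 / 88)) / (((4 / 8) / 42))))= 1408 / 525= 2.68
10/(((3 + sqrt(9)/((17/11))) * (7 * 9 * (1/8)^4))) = 174080/1323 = 131.58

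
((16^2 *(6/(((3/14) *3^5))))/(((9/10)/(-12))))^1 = -286720/729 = -393.31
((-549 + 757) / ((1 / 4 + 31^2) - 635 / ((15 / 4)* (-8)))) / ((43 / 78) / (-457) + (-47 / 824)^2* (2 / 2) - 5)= -30205067563008 / 713024340055213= -0.04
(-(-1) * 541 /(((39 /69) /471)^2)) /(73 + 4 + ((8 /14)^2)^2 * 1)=50811925977183 /10429159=4872101.96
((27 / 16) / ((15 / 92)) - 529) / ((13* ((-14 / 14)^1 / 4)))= 10373 / 65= 159.58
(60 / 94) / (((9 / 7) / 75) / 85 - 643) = -223125 / 224768617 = -0.00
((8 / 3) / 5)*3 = 8 / 5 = 1.60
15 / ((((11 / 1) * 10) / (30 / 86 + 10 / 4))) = 735 / 1892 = 0.39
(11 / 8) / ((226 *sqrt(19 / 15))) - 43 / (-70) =11 *sqrt(285) / 34352+43 / 70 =0.62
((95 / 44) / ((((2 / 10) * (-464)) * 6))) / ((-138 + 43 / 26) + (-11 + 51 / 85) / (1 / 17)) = 30875 / 2493344832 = 0.00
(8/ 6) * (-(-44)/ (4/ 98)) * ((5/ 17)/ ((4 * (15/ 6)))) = 2156/ 51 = 42.27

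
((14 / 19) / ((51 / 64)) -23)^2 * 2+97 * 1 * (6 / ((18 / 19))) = 1588.97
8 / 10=4 / 5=0.80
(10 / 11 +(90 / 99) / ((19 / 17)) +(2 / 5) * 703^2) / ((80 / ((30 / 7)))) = 309871743 / 29260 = 10590.29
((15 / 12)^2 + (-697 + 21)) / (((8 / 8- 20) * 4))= 10791 / 1216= 8.87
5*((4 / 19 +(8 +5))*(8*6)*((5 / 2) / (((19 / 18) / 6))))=16264800 / 361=45054.85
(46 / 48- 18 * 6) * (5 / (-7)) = 1835 / 24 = 76.46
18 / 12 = 3 / 2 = 1.50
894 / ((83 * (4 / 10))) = 2235 / 83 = 26.93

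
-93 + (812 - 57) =662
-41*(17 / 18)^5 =-58214137 / 1889568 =-30.81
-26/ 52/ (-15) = 1/ 30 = 0.03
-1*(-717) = 717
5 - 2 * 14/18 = 31/9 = 3.44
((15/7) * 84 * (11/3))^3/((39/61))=5845752000/13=449673230.77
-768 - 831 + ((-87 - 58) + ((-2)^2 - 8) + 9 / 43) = -75155 / 43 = -1747.79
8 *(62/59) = 8.41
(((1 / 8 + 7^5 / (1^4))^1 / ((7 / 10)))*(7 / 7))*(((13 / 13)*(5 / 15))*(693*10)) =110927025 / 2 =55463512.50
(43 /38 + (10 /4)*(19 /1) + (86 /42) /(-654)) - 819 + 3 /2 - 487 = -163857329 /130473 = -1255.87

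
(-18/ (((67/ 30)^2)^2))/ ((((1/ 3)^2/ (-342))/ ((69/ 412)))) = 774132390000/ 2075565463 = 372.97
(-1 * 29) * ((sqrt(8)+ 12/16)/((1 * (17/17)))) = -58 * sqrt(2)-87/4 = -103.77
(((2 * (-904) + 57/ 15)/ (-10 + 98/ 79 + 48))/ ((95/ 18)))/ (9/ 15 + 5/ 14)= -9.10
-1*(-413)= 413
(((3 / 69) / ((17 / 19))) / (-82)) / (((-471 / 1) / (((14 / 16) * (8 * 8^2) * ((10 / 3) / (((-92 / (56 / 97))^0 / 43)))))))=1830080 / 22651803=0.08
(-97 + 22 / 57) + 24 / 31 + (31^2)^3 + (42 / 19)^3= 566127006317242 / 637887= 887503595.96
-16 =-16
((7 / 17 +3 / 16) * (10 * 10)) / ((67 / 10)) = 20375 / 2278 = 8.94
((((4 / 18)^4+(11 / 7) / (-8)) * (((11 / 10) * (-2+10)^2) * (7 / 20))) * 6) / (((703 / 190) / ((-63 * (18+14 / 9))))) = 772735040 / 80919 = 9549.49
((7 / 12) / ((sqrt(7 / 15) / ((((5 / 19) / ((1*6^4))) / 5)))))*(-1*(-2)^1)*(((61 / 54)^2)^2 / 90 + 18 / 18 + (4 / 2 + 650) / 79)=560509875679*sqrt(105) / 8932118845271040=0.00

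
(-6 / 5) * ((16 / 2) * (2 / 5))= -96 / 25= -3.84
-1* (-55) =55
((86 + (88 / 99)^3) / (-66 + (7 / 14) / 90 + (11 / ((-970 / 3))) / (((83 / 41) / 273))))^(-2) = 68644607823747630801 / 103580083847483214400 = 0.66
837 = 837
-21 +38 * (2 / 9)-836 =-7637 / 9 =-848.56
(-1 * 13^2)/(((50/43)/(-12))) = 1744.08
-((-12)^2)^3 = -2985984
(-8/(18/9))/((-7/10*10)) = 4/7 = 0.57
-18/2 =-9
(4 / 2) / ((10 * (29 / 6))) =6 / 145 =0.04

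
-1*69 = -69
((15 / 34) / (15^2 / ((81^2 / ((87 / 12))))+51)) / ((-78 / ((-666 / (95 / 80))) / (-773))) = -30024185760 / 627502759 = -47.85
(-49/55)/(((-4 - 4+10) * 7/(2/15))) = -7/825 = -0.01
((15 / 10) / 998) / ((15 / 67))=67 / 9980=0.01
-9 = -9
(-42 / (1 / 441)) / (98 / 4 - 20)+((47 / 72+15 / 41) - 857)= -14677289 / 2952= -4971.98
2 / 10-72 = -359 / 5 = -71.80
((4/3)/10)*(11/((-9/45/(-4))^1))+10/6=31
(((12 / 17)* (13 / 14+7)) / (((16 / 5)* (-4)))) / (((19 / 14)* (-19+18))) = 0.32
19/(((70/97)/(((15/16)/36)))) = 1843/2688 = 0.69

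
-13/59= -0.22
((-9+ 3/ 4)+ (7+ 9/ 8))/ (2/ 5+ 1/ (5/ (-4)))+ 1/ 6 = 23/ 48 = 0.48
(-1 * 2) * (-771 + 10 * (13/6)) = 1498.67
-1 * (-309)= 309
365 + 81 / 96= 11707 / 32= 365.84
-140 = -140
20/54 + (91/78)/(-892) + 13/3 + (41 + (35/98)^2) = 108169307/2360232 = 45.83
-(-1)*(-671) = -671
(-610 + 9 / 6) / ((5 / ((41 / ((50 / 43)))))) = -2145571 / 500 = -4291.14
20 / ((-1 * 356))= -5 / 89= -0.06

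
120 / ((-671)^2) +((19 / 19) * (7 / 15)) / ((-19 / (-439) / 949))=10232.55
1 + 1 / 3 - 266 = -794 / 3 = -264.67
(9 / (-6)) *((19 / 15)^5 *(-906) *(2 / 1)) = 747781898 / 84375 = 8862.60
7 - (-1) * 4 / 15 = 109 / 15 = 7.27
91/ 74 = 1.23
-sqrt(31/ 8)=-sqrt(62)/ 4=-1.97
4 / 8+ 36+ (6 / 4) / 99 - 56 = -19.48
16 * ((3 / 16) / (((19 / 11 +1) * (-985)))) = -11 / 9850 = -0.00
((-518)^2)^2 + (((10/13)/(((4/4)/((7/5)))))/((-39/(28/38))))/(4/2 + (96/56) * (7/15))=693554508545738/9633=71997768975.99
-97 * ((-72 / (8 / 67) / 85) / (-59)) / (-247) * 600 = 7018920 / 247741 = 28.33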